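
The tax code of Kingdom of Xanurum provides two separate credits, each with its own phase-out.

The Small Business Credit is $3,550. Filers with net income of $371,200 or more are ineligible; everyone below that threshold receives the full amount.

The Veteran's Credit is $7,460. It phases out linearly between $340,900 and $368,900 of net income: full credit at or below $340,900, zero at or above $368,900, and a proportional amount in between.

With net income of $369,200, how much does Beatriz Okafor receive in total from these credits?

Small Business Credit: $369,200 is below the $371,200 cutoff, so the full $3,550 applies.
Veteran's Credit: $369,200 is at or above $368,900, so the credit is $0.
Total: $3,550 + $0 = $3,550.

$3,550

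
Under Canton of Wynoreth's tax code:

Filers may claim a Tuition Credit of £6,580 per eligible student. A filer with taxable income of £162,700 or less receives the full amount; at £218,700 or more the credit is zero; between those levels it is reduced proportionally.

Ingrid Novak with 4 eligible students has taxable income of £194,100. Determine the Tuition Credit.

£11,562

Tuition Credit: base = 4 × £6,580 = £26,320. £194,100 is £31,400 into a £56,000 phase-out range, leaving 24,600/56,000 of the credit: £26,320 × 24,600/56,000 = £11,562.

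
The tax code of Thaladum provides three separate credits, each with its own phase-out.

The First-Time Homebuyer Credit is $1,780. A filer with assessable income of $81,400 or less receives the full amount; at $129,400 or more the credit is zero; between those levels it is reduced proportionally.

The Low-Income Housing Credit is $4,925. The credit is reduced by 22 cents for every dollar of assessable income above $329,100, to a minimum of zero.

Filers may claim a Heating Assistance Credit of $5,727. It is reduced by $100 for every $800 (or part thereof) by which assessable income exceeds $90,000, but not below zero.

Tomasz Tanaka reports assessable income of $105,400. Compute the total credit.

$9,542

First-Time Homebuyer Credit: $105,400 is $24,000 into a $48,000 phase-out range, leaving 24,000/48,000 of the credit: $1,780 × 24,000/48,000 = $890.
Low-Income Housing Credit: $105,400 is at or below the $329,100 threshold, so the full $4,925 applies.
Heating Assistance Credit: income exceeds $90,000 by $15,400, which is 20 full-or-partial $800 increments; reduction = 20 × $100 = $2,000, leaving $3,727.
Total: $890 + $4,925 + $3,727 = $9,542.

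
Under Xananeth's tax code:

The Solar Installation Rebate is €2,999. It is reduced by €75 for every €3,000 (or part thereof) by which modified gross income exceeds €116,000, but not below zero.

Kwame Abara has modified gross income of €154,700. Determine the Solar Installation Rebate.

Solar Installation Rebate: income exceeds €116,000 by €38,700, which is 13 full-or-partial €3,000 increments; reduction = 13 × €75 = €975, leaving €2,024.

€2,024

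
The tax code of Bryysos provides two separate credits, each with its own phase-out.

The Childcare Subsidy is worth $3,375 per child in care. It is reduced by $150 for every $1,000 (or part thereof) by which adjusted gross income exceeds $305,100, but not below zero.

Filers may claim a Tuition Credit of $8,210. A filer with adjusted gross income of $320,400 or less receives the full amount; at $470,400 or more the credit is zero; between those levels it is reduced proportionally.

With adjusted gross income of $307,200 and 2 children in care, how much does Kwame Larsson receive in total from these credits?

$14,510

Childcare Subsidy: base = 2 × $3,375 = $6,750. income exceeds $305,100 by $2,100, which is 3 full-or-partial $1,000 increments; reduction = 3 × $150 = $450, leaving $6,300.
Tuition Credit: $307,200 is at or below the $320,400 threshold, so the full $8,210 applies.
Total: $6,300 + $8,210 = $14,510.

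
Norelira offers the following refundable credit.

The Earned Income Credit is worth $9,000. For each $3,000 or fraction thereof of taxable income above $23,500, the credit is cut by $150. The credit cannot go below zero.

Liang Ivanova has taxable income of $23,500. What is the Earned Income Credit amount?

Earned Income Credit: $23,500 is at or below the $23,500 threshold, so the full $9,000 applies.

$9,000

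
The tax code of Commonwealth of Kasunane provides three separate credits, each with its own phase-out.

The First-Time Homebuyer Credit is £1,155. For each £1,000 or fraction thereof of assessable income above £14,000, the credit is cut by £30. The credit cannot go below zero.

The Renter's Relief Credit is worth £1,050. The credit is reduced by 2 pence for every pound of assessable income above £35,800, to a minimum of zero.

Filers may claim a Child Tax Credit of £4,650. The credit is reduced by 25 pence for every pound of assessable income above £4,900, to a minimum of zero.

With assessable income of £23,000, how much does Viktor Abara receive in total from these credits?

£2,060

First-Time Homebuyer Credit: income exceeds £14,000 by £9,000, which is 9 full-or-partial £1,000 increments; reduction = 9 × £30 = £270, leaving £885.
Renter's Relief Credit: £23,000 is at or below the £35,800 threshold, so the full £1,050 applies.
Child Tax Credit: 25% of the £18,100 excess over £4,900 is £4,525; credit = £4,650 − £4,525 = £125.
Total: £885 + £1,050 + £125 = £2,060.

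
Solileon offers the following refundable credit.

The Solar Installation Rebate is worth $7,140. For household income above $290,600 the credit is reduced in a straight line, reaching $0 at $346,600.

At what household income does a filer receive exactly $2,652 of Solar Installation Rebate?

$2,652 is 2,652/7,140 of the full $7,140, so 4,488/7,140 of the $56,000 range has been used: income = $290,600 + $56,000 × 4,488/7,140 = $325,800.

$325,800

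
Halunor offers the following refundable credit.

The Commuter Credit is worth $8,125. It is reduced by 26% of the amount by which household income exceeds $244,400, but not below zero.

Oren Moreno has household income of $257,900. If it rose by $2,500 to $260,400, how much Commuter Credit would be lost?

At $257,900 — 26% of the $13,500 excess over $244,400 is $3,510; credit = $8,125 − $3,510 = $4,615.
At $260,400 — 26% of the $16,000 excess over $244,400 is $4,160; credit = $8,125 − $4,160 = $3,965.
Lost: $4,615 − $3,965 = $650.

$650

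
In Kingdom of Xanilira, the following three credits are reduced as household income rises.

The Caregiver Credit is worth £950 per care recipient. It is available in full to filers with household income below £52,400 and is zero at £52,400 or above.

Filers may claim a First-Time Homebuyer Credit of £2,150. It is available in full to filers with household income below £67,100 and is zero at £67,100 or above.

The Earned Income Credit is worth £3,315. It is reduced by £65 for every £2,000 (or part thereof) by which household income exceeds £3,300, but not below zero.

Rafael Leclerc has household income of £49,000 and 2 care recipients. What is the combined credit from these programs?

£5,870

Caregiver Credit: base = 2 × £950 = £1,900. £49,000 is below the £52,400 cutoff, so the full £1,900 applies.
First-Time Homebuyer Credit: £49,000 is below the £67,100 cutoff, so the full £2,150 applies.
Earned Income Credit: income exceeds £3,300 by £45,700, which is 23 full-or-partial £2,000 increments; reduction = 23 × £65 = £1,495, leaving £1,820.
Total: £1,900 + £2,150 + £1,820 = £5,870.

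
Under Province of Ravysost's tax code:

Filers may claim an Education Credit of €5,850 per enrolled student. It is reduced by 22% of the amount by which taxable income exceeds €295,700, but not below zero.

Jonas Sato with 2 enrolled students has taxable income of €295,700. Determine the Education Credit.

Education Credit: base = 2 × €5,850 = €11,700. €295,700 is at or below the €295,700 threshold, so the full €11,700 applies.

€11,700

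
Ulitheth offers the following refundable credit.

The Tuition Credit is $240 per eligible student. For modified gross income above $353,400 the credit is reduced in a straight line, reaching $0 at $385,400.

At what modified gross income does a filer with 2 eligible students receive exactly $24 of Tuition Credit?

Full credit = 2 × $240 = $480.
$24 is 24/480 of the full $480, so 456/480 of the $32,000 range has been used: income = $353,400 + $32,000 × 456/480 = $383,800.

$383,800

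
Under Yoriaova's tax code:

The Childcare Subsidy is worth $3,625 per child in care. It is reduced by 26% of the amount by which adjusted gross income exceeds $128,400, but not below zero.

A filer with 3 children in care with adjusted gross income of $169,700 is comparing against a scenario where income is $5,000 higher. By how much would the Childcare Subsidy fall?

At $169,700 — base = 3 × $3,625 = $10,875. 26% of the $41,300 excess over $128,400 is $10,738; credit = $10,875 − $10,738 = $137.
At $174,700 — base = 3 × $3,625 = $10,875. 26% of the $46,300 excess over $128,400 is $12,038 ≥ base, so the credit is $0.
Lost: $137 − $0 = $137.

$137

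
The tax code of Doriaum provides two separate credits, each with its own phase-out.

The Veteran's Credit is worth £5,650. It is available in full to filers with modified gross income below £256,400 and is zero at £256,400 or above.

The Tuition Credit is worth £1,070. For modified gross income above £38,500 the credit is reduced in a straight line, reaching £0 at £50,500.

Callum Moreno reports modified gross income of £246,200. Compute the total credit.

£5,650

Veteran's Credit: £246,200 is below the £256,400 cutoff, so the full £5,650 applies.
Tuition Credit: £246,200 is at or above £50,500, so the credit is £0.
Total: £5,650 + £0 = £5,650.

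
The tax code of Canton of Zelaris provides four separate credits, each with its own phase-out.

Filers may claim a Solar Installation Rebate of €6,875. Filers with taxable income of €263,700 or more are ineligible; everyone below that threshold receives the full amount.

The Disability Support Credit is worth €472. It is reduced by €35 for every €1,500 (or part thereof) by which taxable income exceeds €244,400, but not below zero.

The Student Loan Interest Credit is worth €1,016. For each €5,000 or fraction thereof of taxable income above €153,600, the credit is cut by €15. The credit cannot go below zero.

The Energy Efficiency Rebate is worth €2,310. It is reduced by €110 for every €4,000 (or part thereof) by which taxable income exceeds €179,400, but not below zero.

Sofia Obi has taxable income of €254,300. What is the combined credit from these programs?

Solar Installation Rebate: €254,300 is below the €263,700 cutoff, so the full €6,875 applies.
Disability Support Credit: income exceeds €244,400 by €9,900, which is 7 full-or-partial €1,500 increments; reduction = 7 × €35 = €245, leaving €227.
Student Loan Interest Credit: income exceeds €153,600 by €100,700, which is 21 full-or-partial €5,000 increments; reduction = 21 × €15 = €315, leaving €701.
Energy Efficiency Rebate: income exceeds €179,400 by €74,900, which is 19 full-or-partial €4,000 increments; reduction = 19 × €110 = €2,090, leaving €220.
Total: €6,875 + €227 + €701 + €220 = €8,023.

€8,023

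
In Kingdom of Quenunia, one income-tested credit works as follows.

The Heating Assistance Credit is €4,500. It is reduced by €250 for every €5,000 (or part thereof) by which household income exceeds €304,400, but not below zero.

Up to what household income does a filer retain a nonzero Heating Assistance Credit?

€389,400

After 17 increments the reduction is 17 × €250 = €4,250, leaving €250; one more increment wipes it out. Increment 17 ends at excess 17 × €5,000 = €85,000, so the highest qualifying income is €304,400 + €85,000 = €389,400.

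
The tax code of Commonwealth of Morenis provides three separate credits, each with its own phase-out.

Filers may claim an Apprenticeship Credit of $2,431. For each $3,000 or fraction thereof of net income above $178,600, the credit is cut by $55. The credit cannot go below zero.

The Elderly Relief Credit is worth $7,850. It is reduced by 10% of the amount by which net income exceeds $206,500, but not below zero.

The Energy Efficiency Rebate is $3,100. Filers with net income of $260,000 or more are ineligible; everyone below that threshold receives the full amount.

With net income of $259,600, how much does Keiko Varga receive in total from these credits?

Apprenticeship Credit: income exceeds $178,600 by $81,000, which is 27 full-or-partial $3,000 increments; reduction = 27 × $55 = $1,485, leaving $946.
Elderly Relief Credit: 10% of the $53,100 excess over $206,500 is $5,310; credit = $7,850 − $5,310 = $2,540.
Energy Efficiency Rebate: $259,600 is below the $260,000 cutoff, so the full $3,100 applies.
Total: $946 + $2,540 + $3,100 = $6,586.

$6,586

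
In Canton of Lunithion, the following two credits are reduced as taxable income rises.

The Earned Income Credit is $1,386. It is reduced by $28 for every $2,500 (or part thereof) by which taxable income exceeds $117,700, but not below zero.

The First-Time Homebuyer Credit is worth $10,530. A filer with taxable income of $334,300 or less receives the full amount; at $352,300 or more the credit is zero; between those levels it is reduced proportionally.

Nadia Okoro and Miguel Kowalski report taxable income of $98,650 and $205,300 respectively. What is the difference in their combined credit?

Nadia ($98,650): Earned Income Credit: $98,650 is at or below the $117,700 threshold, so the full $1,386 applies. First-Time Homebuyer Credit: $98,650 is at or below the $334,300 threshold, so the full $10,530 applies. total $1,386 + $10,530 = $11,916
Miguel ($205,300): Earned Income Credit: income exceeds $117,700 by $87,600, which is 36 full-or-partial $2,500 increments; reduction = 36 × $28 = $1,008, leaving $378. First-Time Homebuyer Credit: $205,300 is at or below the $334,300 threshold, so the full $10,530 applies. total $378 + $10,530 = $10,908
Difference: |$11,916 − $10,908| = $1,008.

$1,008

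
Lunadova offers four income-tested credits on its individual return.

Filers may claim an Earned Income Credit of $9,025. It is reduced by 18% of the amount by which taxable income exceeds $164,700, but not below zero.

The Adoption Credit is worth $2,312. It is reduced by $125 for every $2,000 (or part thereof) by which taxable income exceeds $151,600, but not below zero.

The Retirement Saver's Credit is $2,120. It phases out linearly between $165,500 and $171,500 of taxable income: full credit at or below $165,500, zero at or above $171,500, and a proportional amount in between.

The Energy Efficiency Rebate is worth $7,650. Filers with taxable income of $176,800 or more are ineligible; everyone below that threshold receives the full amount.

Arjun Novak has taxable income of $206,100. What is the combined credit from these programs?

$1,573

Earned Income Credit: 18% of the $41,400 excess over $164,700 is $7,452; credit = $9,025 − $7,452 = $1,573.
Adoption Credit: income exceeds $151,600 by $54,500 → 28 increments × $125 = $3,500 ≥ base, so the credit is $0.
Retirement Saver's Credit: $206,100 is at or above $171,500, so the credit is $0.
Energy Efficiency Rebate: $206,100 meets or exceeds the $176,800 cutoff, so the credit is $0.
Total: $1,573 + $0 + $0 + $0 = $1,573.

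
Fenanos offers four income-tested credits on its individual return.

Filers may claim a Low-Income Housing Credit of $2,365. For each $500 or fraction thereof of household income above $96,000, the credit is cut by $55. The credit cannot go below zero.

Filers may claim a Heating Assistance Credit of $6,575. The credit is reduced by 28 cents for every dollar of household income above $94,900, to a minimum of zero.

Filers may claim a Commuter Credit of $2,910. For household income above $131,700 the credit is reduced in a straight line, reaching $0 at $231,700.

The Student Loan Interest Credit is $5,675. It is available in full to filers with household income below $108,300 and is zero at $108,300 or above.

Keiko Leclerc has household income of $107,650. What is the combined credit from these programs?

Low-Income Housing Credit: income exceeds $96,000 by $11,650, which is 24 full-or-partial $500 increments; reduction = 24 × $55 = $1,320, leaving $1,045.
Heating Assistance Credit: 28% of the $12,750 excess over $94,900 is $3,570; credit = $6,575 − $3,570 = $3,005.
Commuter Credit: $107,650 is at or below the $131,700 threshold, so the full $2,910 applies.
Student Loan Interest Credit: $107,650 is below the $108,300 cutoff, so the full $5,675 applies.
Total: $1,045 + $3,005 + $2,910 + $5,675 = $12,635.

$12,635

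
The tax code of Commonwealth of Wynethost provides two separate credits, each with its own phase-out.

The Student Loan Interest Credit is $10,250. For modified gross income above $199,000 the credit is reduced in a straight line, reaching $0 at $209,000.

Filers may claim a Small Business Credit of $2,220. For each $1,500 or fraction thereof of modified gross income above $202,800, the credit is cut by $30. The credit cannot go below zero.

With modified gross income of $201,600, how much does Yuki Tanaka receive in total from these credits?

$9,805

Student Loan Interest Credit: $201,600 is $2,600 into a $10,000 phase-out range, leaving 7,400/10,000 of the credit: $10,250 × 7,400/10,000 = $7,585.
Small Business Credit: $201,600 is at or below the $202,800 threshold, so the full $2,220 applies.
Total: $7,585 + $2,220 = $9,805.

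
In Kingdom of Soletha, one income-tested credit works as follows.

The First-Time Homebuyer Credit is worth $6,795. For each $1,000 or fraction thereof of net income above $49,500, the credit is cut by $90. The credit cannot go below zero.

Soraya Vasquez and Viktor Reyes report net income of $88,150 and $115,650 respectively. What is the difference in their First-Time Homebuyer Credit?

Soraya ($88,150): First-Time Homebuyer Credit: income exceeds $49,500 by $38,650, which is 39 full-or-partial $1,000 increments; reduction = 39 × $90 = $3,510, leaving $3,285.
Viktor ($115,650): First-Time Homebuyer Credit: income exceeds $49,500 by $66,150, which is 67 full-or-partial $1,000 increments; reduction = 67 × $90 = $6,030, leaving $765.
Difference: |$3,285 − $765| = $2,520.

$2,520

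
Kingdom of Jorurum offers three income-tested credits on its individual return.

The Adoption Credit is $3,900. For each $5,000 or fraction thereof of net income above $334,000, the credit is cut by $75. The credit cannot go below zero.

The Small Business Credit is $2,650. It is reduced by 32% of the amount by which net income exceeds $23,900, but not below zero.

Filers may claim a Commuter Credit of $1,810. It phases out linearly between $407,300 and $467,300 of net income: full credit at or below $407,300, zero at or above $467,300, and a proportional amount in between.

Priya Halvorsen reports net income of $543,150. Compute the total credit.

Adoption Credit: income exceeds $334,000 by $209,150, which is 42 full-or-partial $5,000 increments; reduction = 42 × $75 = $3,150, leaving $750.
Small Business Credit: 32% of the $519,250 excess over $23,900 is $166,160 ≥ base, so the credit is $0.
Commuter Credit: $543,150 is at or above $467,300, so the credit is $0.
Total: $750 + $0 + $0 = $750.

$750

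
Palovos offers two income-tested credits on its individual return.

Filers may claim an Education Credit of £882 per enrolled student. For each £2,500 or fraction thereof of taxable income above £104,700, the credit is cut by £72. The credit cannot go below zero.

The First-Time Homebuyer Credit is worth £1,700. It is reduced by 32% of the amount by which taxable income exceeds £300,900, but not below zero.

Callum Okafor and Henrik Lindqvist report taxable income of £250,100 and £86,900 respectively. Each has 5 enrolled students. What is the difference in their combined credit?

£4,248

Callum (£250,100): Education Credit: base = 5 × £882 = £4,410. income exceeds £104,700 by £145,400, which is 59 full-or-partial £2,500 increments; reduction = 59 × £72 = £4,248, leaving £162. First-Time Homebuyer Credit: £250,100 is at or below the £300,900 threshold, so the full £1,700 applies. total £162 + £1,700 = £1,862
Henrik (£86,900): Education Credit: base = 5 × £882 = £4,410. £86,900 is at or below the £104,700 threshold, so the full £4,410 applies. First-Time Homebuyer Credit: £86,900 is at or below the £300,900 threshold, so the full £1,700 applies. total £4,410 + £1,700 = £6,110
Difference: |£1,862 − £6,110| = £4,248.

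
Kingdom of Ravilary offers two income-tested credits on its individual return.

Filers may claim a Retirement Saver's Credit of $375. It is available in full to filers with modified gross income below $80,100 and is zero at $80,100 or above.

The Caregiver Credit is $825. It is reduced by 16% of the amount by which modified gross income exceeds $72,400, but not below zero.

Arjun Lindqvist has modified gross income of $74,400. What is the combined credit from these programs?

$880

Retirement Saver's Credit: $74,400 is below the $80,100 cutoff, so the full $375 applies.
Caregiver Credit: 16% of the $2,000 excess over $72,400 is $320; credit = $825 − $320 = $505.
Total: $375 + $505 = $880.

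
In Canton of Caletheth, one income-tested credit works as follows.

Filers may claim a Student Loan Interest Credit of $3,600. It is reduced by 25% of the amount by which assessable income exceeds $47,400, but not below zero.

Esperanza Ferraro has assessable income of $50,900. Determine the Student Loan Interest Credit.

Student Loan Interest Credit: 25% of the $3,500 excess over $47,400 is $875; credit = $3,600 − $875 = $2,725.

$2,725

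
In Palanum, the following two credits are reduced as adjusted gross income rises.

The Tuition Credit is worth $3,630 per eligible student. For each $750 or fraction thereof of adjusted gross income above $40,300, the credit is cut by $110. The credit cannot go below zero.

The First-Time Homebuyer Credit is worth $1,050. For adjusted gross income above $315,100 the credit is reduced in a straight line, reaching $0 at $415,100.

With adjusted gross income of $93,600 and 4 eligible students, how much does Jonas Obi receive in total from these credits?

$7,650

Tuition Credit: base = 4 × $3,630 = $14,520. income exceeds $40,300 by $53,300, which is 72 full-or-partial $750 increments; reduction = 72 × $110 = $7,920, leaving $6,600.
First-Time Homebuyer Credit: $93,600 is at or below the $315,100 threshold, so the full $1,050 applies.
Total: $6,600 + $1,050 = $7,650.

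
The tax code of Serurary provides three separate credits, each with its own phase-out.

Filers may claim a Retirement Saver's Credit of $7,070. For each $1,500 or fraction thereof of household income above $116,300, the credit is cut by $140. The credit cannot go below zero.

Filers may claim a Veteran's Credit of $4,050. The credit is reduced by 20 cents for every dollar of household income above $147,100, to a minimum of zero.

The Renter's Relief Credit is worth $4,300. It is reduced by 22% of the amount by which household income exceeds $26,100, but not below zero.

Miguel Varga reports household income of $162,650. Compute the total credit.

Retirement Saver's Credit: income exceeds $116,300 by $46,350, which is 31 full-or-partial $1,500 increments; reduction = 31 × $140 = $4,340, leaving $2,730.
Veteran's Credit: 20% of the $15,550 excess over $147,100 is $3,110; credit = $4,050 − $3,110 = $940.
Renter's Relief Credit: 22% of the $136,550 excess over $26,100 is $30,041 ≥ base, so the credit is $0.
Total: $2,730 + $940 + $0 = $3,670.

$3,670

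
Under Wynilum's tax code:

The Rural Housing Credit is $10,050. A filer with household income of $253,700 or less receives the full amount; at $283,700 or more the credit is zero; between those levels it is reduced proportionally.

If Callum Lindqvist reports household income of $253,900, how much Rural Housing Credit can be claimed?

$9,983

Rural Housing Credit: $253,900 is $200 into a $30,000 phase-out range, leaving 29,800/30,000 of the credit: $10,050 × 29,800/30,000 = $9,983.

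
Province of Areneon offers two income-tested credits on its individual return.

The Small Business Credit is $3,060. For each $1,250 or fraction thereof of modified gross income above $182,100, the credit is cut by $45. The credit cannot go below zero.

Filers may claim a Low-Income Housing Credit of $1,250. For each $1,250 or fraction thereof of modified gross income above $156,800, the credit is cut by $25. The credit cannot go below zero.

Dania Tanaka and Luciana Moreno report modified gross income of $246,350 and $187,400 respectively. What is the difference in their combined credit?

Dania ($246,350): Small Business Credit: income exceeds $182,100 by $64,250, which is 52 full-or-partial $1,250 increments; reduction = 52 × $45 = $2,340, leaving $720. Low-Income Housing Credit: income exceeds $156,800 by $89,550 → 72 increments × $25 = $1,800 ≥ base, so the credit is $0. total $720 + $0 = $720
Luciana ($187,400): Small Business Credit: income exceeds $182,100 by $5,300, which is 5 full-or-partial $1,250 increments; reduction = 5 × $45 = $225, leaving $2,835. Low-Income Housing Credit: income exceeds $156,800 by $30,600, which is 25 full-or-partial $1,250 increments; reduction = 25 × $25 = $625, leaving $625. total $2,835 + $625 = $3,460
Difference: |$720 − $3,460| = $2,740.

$2,740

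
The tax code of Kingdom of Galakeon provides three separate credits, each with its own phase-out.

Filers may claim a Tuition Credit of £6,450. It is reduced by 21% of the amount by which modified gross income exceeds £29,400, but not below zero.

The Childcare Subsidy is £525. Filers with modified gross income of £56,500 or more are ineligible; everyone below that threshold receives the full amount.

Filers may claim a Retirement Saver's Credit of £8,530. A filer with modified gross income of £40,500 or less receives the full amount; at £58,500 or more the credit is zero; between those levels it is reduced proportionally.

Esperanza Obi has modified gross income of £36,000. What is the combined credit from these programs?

£14,119

Tuition Credit: 21% of the £6,600 excess over £29,400 is £1,386; credit = £6,450 − £1,386 = £5,064.
Childcare Subsidy: £36,000 is below the £56,500 cutoff, so the full £525 applies.
Retirement Saver's Credit: £36,000 is at or below the £40,500 threshold, so the full £8,530 applies.
Total: £5,064 + £525 + £8,530 = £14,119.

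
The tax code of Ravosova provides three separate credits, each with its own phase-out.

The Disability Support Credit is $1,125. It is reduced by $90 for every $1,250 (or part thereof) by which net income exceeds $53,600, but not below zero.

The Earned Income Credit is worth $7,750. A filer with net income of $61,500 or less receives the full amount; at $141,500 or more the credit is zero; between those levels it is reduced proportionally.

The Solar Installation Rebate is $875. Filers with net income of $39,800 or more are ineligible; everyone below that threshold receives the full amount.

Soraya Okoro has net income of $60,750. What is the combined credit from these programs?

Disability Support Credit: income exceeds $53,600 by $7,150, which is 6 full-or-partial $1,250 increments; reduction = 6 × $90 = $540, leaving $585.
Earned Income Credit: $60,750 is at or below the $61,500 threshold, so the full $7,750 applies.
Solar Installation Rebate: $60,750 meets or exceeds the $39,800 cutoff, so the credit is $0.
Total: $585 + $7,750 + $0 = $8,335.

$8,335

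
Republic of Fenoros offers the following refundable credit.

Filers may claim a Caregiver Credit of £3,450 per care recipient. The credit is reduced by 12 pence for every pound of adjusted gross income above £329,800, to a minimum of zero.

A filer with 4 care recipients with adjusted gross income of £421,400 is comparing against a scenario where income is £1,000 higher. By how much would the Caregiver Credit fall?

At £421,400 — base = 4 × £3,450 = £13,800. 12% of the £91,600 excess over £329,800 is £10,992; credit = £13,800 − £10,992 = £2,808.
At £422,400 — base = 4 × £3,450 = £13,800. 12% of the £92,600 excess over £329,800 is £11,112; credit = £13,800 − £11,112 = £2,688.
Lost: £2,808 − £2,688 = £120.

£120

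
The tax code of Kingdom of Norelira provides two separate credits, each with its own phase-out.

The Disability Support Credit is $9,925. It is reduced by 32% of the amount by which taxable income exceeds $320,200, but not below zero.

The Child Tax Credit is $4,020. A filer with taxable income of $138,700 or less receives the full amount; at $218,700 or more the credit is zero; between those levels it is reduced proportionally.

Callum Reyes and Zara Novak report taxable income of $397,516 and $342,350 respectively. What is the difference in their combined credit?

Callum ($397,516): Disability Support Credit: 32% of the $77,316 excess over $320,200 is $24,741.12 ≥ base, so the credit is $0. Child Tax Credit: $397,516 is at or above $218,700, so the credit is $0. total $0 + $0 = $0
Zara ($342,350): Disability Support Credit: 32% of the $22,150 excess over $320,200 is $7,088; credit = $9,925 − $7,088 = $2,837. Child Tax Credit: $342,350 is at or above $218,700, so the credit is $0. total $2,837 + $0 = $2,837
Difference: |$0 − $2,837| = $2,837.

$2,837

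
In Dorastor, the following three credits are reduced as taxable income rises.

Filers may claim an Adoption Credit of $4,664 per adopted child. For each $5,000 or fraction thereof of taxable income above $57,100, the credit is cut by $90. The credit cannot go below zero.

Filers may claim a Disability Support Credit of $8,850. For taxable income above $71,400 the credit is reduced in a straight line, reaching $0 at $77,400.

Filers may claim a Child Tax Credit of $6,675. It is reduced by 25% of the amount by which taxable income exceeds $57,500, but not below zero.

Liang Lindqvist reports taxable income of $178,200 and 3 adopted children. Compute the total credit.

$11,742

Adoption Credit: base = 3 × $4,664 = $13,992. income exceeds $57,100 by $121,100, which is 25 full-or-partial $5,000 increments; reduction = 25 × $90 = $2,250, leaving $11,742.
Disability Support Credit: $178,200 is at or above $77,400, so the credit is $0.
Child Tax Credit: 25% of the $120,700 excess over $57,500 is $30,175 ≥ base, so the credit is $0.
Total: $11,742 + $0 + $0 = $11,742.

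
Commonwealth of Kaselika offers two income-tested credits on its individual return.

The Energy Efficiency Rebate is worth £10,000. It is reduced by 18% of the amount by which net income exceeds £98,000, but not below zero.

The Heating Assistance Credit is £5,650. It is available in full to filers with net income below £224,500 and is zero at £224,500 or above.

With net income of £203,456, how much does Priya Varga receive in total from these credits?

£5,650

Energy Efficiency Rebate: 18% of the £105,456 excess over £98,000 is £18,982.08 ≥ base, so the credit is £0.
Heating Assistance Credit: £203,456 is below the £224,500 cutoff, so the full £5,650 applies.
Total: £0 + £5,650 = £5,650.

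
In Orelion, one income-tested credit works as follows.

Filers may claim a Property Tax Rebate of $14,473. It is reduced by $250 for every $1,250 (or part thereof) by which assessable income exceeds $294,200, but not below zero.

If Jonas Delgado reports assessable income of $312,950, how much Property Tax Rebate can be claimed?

Property Tax Rebate: income exceeds $294,200 by $18,750, which is 15 full-or-partial $1,250 increments; reduction = 15 × $250 = $3,750, leaving $10,723.

$10,723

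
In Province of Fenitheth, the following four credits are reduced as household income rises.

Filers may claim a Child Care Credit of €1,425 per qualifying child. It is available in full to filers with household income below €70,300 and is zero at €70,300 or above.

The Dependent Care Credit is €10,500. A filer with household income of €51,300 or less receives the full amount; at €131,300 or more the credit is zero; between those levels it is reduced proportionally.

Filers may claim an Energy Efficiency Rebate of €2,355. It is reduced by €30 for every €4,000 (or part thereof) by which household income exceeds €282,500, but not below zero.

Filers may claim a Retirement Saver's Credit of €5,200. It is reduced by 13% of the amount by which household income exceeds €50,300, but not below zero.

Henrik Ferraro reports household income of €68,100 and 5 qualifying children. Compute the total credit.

€20,661

Child Care Credit: base = 5 × €1,425 = €7,125. €68,100 is below the €70,300 cutoff, so the full €7,125 applies.
Dependent Care Credit: €68,100 is €16,800 into a €80,000 phase-out range, leaving 63,200/80,000 of the credit: €10,500 × 63,200/80,000 = €8,295.
Energy Efficiency Rebate: €68,100 is at or below the €282,500 threshold, so the full €2,355 applies.
Retirement Saver's Credit: 13% of the €17,800 excess over €50,300 is €2,314; credit = €5,200 − €2,314 = €2,886.
Total: €7,125 + €8,295 + €2,355 + €2,886 = €20,661.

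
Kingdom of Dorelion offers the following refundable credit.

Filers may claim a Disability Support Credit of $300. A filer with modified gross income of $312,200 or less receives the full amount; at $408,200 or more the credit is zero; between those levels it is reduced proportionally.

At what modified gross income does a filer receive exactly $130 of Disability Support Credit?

$130 is 130/300 of the full $300, so 170/300 of the $96,000 range has been used: income = $312,200 + $96,000 × 170/300 = $366,600.

$366,600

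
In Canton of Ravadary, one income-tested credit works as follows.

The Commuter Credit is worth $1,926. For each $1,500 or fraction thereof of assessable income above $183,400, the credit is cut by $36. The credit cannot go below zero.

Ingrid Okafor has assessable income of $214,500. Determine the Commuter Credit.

Commuter Credit: income exceeds $183,400 by $31,100, which is 21 full-or-partial $1,500 increments; reduction = 21 × $36 = $756, leaving $1,170.

$1,170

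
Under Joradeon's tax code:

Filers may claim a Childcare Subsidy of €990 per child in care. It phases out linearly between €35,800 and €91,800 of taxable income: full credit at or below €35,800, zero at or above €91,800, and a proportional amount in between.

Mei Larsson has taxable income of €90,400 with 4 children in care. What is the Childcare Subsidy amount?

Childcare Subsidy: base = 4 × €990 = €3,960. €90,400 is €54,600 into a €56,000 phase-out range, leaving 1,400/56,000 of the credit: €3,960 × 1,400/56,000 = €99.

€99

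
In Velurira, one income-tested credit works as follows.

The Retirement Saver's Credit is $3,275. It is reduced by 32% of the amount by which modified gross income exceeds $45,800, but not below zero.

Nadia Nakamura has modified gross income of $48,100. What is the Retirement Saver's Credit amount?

Retirement Saver's Credit: 32% of the $2,300 excess over $45,800 is $736; credit = $3,275 − $736 = $2,539.

$2,539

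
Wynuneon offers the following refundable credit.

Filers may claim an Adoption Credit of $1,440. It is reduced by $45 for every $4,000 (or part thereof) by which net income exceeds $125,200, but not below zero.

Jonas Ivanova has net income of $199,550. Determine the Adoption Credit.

Adoption Credit: income exceeds $125,200 by $74,350, which is 19 full-or-partial $4,000 increments; reduction = 19 × $45 = $855, leaving $585.

$585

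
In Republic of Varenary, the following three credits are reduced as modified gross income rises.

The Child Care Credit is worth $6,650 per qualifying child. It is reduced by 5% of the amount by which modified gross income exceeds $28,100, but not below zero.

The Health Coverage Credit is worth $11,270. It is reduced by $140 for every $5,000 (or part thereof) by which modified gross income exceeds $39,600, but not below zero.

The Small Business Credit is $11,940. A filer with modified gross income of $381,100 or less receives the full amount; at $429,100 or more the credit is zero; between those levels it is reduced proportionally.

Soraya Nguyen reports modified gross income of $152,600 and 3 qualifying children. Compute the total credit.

$33,715

Child Care Credit: base = 3 × $6,650 = $19,950. 5% of the $124,500 excess over $28,100 is $6,225; credit = $19,950 − $6,225 = $13,725.
Health Coverage Credit: income exceeds $39,600 by $113,000, which is 23 full-or-partial $5,000 increments; reduction = 23 × $140 = $3,220, leaving $8,050.
Small Business Credit: $152,600 is at or below the $381,100 threshold, so the full $11,940 applies.
Total: $13,725 + $8,050 + $11,940 = $33,715.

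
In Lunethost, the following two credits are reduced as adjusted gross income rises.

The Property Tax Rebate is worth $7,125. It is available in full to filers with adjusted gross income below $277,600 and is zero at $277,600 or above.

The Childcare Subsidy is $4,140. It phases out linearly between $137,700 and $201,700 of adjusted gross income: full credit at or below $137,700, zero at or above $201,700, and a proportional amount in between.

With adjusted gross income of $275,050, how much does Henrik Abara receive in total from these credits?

$7,125

Property Tax Rebate: $275,050 is below the $277,600 cutoff, so the full $7,125 applies.
Childcare Subsidy: $275,050 is at or above $201,700, so the credit is $0.
Total: $7,125 + $0 = $7,125.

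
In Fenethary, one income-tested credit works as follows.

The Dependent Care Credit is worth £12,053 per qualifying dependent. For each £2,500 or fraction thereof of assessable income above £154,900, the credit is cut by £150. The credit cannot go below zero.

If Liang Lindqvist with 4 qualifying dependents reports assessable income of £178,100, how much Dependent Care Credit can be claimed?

Dependent Care Credit: base = 4 × £12,053 = £48,212. income exceeds £154,900 by £23,200, which is 10 full-or-partial £2,500 increments; reduction = 10 × £150 = £1,500, leaving £46,712.

£46,712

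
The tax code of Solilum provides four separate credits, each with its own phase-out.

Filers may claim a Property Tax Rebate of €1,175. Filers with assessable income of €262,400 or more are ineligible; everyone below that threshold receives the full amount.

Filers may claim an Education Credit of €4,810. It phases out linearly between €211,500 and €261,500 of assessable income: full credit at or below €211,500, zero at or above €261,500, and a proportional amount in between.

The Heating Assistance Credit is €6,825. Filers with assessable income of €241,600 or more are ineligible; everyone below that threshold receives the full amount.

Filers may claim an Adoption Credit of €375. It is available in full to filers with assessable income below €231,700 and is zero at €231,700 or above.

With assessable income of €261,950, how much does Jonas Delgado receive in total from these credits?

€1,175

Property Tax Rebate: €261,950 is below the €262,400 cutoff, so the full €1,175 applies.
Education Credit: €261,950 is at or above €261,500, so the credit is €0.
Heating Assistance Credit: €261,950 meets or exceeds the €241,600 cutoff, so the credit is €0.
Adoption Credit: €261,950 meets or exceeds the €231,700 cutoff, so the credit is €0.
Total: €1,175 + €0 + €0 + €0 = €1,175.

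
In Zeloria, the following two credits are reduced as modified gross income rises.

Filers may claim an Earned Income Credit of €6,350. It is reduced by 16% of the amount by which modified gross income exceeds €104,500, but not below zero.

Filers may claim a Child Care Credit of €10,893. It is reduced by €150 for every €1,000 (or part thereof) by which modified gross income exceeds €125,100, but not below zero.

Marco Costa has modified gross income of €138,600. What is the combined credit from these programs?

€9,687

Earned Income Credit: 16% of the €34,100 excess over €104,500 is €5,456; credit = €6,350 − €5,456 = €894.
Child Care Credit: income exceeds €125,100 by €13,500, which is 14 full-or-partial €1,000 increments; reduction = 14 × €150 = €2,100, leaving €8,793.
Total: €894 + €8,793 = €9,687.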